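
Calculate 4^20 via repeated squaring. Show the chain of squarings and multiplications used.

Computing 4^20 by squaring (build up from 4^1; each line after the first costs one multiplication):

4^1 = 4
4^2 = (4^1)^2 = 4^2 = 16
4^4 = (4^2)^2 = 16^2 = 256
4^5 = 4 * 4^4 = 4 * 256 = 1024
4^10 = (4^5)^2 = 1024^2 = 1048576
4^20 = (4^10)^2 = 1048576^2 = 1099511627776

Result: 1099511627776
Multiplications needed: 5 (5 lines after 4^1)

4^20 = 1099511627776. Using exponentiation by squaring, this requires 5 multiplications. The key idea: if the exponent is even, square the half-power; if odd, multiply by the base once.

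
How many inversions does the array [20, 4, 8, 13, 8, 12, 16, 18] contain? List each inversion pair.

Finding inversions in [20, 4, 8, 13, 8, 12, 16, 18]:

(0, 1): arr[0]=20 > arr[1]=4
(0, 2): arr[0]=20 > arr[2]=8
(0, 3): arr[0]=20 > arr[3]=13
(0, 4): arr[0]=20 > arr[4]=8
(0, 5): arr[0]=20 > arr[5]=12
(0, 6): arr[0]=20 > arr[6]=16
(0, 7): arr[0]=20 > arr[7]=18
(3, 4): arr[3]=13 > arr[4]=8
(3, 5): arr[3]=13 > arr[5]=12

Total inversions: 9

The array has 9 inversion(s): (0,1), (0,2), (0,3), (0,4), (0,5), (0,6), (0,7), (3,4), (3,5). Each pair (i,j) satisfies i < j and arr[i] > arr[j].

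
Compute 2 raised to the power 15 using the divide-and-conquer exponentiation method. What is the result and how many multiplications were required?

Computing 2^15 by squaring (build up from 2^1; each line after the first costs one multiplication):

2^1 = 2
2^2 = (2^1)^2 = 2^2 = 4
2^3 = 2 * 2^2 = 2 * 4 = 8
2^6 = (2^3)^2 = 8^2 = 64
2^7 = 2 * 2^6 = 2 * 64 = 128
2^14 = (2^7)^2 = 128^2 = 16384
2^15 = 2 * 2^14 = 2 * 16384 = 32768

Result: 32768
Multiplications needed: 6 (6 lines after 2^1)

2^15 = 32768. Using exponentiation by squaring, this requires 6 multiplications. The key idea: if the exponent is even, square the half-power; if odd, multiply by the base once.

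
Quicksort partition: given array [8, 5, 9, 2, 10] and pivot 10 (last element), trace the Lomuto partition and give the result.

Lomuto partition with pivot = 10:

Initial array: [8, 5, 9, 2, 10]

arr[0]=8 <= 10: swap with position 0, array becomes [8, 5, 9, 2, 10]
arr[1]=5 <= 10: swap with position 1, array becomes [8, 5, 9, 2, 10]
arr[2]=9 <= 10: swap with position 2, array becomes [8, 5, 9, 2, 10]
arr[3]=2 <= 10: swap with position 3, array becomes [8, 5, 9, 2, 10]

Place pivot at position 4: [8, 5, 9, 2, 10]
Pivot position: 4

After partitioning with pivot 10, the array becomes [8, 5, 9, 2, 10]. The pivot is placed at index 4. All elements to the left of the pivot are <= 10, and all elements to the right are > 10.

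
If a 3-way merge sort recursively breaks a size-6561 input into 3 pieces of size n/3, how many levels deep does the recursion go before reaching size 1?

For divide and conquer with division factor 3:

Problem sizes at each level:
Level 0: 6561
Level 1: 2187
Level 2: 729
Level 3: 243
Level 4: 81
Level 5: 27
Level 6: 9
Level 7: 3
Level 8: 1

The root is level 0 and the size-1 base case is level 8 (the tree spans levels 0 through 8, i.e. 9 levels counting the root), so the depth is the number of divisions: log_3(6561) = 8

The recursion tree depth is log_3(6561) = 8. At each level, the problem size is divided by 3, so it takes 8 divisions to reduce to a base case of size 1. The algorithm makes 3 recursive calls at each level.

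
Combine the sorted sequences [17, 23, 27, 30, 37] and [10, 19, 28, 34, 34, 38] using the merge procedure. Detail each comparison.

Merging process:

Compare 17 vs 10: take 10 from right. Merged: [10]
Compare 17 vs 19: take 17 from left. Merged: [10, 17]
Compare 23 vs 19: take 19 from right. Merged: [10, 17, 19]
Compare 23 vs 28: take 23 from left. Merged: [10, 17, 19, 23]
Compare 27 vs 28: take 27 from left. Merged: [10, 17, 19, 23, 27]
Compare 30 vs 28: take 28 from right. Merged: [10, 17, 19, 23, 27, 28]
Compare 30 vs 34: take 30 from left. Merged: [10, 17, 19, 23, 27, 28, 30]
Compare 37 vs 34: take 34 from right. Merged: [10, 17, 19, 23, 27, 28, 30, 34]
Compare 37 vs 34: take 34 from right. Merged: [10, 17, 19, 23, 27, 28, 30, 34, 34]
Compare 37 vs 38: take 37 from left. Merged: [10, 17, 19, 23, 27, 28, 30, 34, 34, 37]
Append remaining from right: [38]. Merged: [10, 17, 19, 23, 27, 28, 30, 34, 34, 37, 38]

Final merged array: [10, 17, 19, 23, 27, 28, 30, 34, 34, 37, 38]
Total comparisons: 10

The merged array is [10, 17, 19, 23, 27, 28, 30, 34, 34, 37, 38], requiring 10 comparisons. The merge step runs in O(n) time where n is the total number of elements.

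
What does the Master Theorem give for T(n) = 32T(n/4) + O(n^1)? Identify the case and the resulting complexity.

Master Theorem for T(n) = 32T(n/4) + O(n^1):

a = 32, b = 4, c = 1
log_b(a) = log_4(32) = 2.5000

Case 1: c = 1 < log_4(32) = 2.5000
T(n) = O(n^(log_4 32))

For T(n) = 32T(n/4) + O(n^1): log_4(32) = 2.5000. This is Case 1 of the Master Theorem (c < log_b(a), work dominated by leaves), giving O(n^(log_4 32)).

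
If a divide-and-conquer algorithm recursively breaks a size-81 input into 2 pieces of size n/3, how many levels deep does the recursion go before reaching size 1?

For divide and conquer with division factor 3:

Problem sizes at each level:
Level 0: 81
Level 1: 27
Level 2: 9
Level 3: 3
Level 4: 1

The root is level 0 and the size-1 base case is level 4 (the tree spans levels 0 through 4, i.e. 5 levels counting the root), so the depth is the number of divisions: log_3(81) = 4

The recursion tree depth is log_3(81) = 4. At each level, the problem size is divided by 3, so it takes 4 divisions to reduce to a base case of size 1. The algorithm makes 2 recursive calls at each level.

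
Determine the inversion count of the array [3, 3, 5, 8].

Finding inversions in [3, 3, 5, 8]:


Total inversions: 0

The array has 0 inversions. It is already sorted.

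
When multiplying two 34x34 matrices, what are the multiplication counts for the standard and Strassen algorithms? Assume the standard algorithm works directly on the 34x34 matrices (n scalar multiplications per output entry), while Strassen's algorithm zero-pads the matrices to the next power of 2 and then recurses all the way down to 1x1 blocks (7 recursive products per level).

Matrix multiplication for 34x34 matrices:

Strassen's algorithm requires power-of-2 dimensions. Pad 34x34 to 64x64 (next power of 2).

Standard algorithm: 34^3 = 39304 multiplications
Strassen's algorithm: 7^(log2(64)) = 7^6 = 117649 multiplications
Difference: 39304 - 117649 = -78345 (Strassen uses MORE here due to padding overhead — for small or just-over-power-of-2 n, padding can outweigh the per-level savings)

Standard: 39304 multiplications (34^3). Strassen: 117649 multiplications (7^6, after padding to 64x64). Strassen reduces 8 recursive multiplications to 7 at each level.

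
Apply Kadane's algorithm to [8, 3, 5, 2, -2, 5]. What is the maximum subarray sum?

Using Kadane's algorithm on [8, 3, 5, 2, -2, 5]:

Scanning through the array:
Position 1 (value 3): max_ending_here = 11, max_so_far = 11
Position 2 (value 5): max_ending_here = 16, max_so_far = 16
Position 3 (value 2): max_ending_here = 18, max_so_far = 18
Position 4 (value -2): max_ending_here = 16, max_so_far = 18
Position 5 (value 5): max_ending_here = 21, max_so_far = 21

Maximum subarray: [8, 3, 5, 2, -2, 5]
Maximum sum: 21

The maximum subarray is [8, 3, 5, 2, -2, 5] with sum 21. This subarray runs from index 0 to index 5.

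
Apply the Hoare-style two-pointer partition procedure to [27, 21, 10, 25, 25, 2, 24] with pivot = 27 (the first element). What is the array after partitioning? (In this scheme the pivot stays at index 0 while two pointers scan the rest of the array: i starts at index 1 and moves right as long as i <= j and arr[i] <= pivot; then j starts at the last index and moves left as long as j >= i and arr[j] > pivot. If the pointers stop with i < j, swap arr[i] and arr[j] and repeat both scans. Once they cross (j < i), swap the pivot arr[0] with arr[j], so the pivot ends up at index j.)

Hoare-style two-pointer partition with pivot = 27:

Initial array: [27, 21, 10, 25, 25, 2, 24]

Pointers start at i = 1, j = 6.
i ends at 7, j ends at 6: the pointers have crossed (j < i), so scanning stops.

Swap pivot arr[0] with arr[6] to place pivot at position 6: [24, 21, 10, 25, 25, 2, 27]
Pivot position: 6

After partitioning with pivot 27, the array becomes [24, 21, 10, 25, 25, 2, 27]. The pivot is placed at index 6. All elements to the left of the pivot are <= 27, and all elements to the right are > 27.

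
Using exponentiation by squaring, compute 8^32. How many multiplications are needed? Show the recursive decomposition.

Computing 8^32 by squaring (build up from 8^1; each line after the first costs one multiplication):

8^1 = 8
8^2 = (8^1)^2 = 8^2 = 64
8^4 = (8^2)^2 = 64^2 = 4096
8^8 = (8^4)^2 = 4096^2 = 16777216
8^16 = (8^8)^2 = 16777216^2 = 281474976710656
8^32 = (8^16)^2 = 281474976710656^2 = 79228162514264337593543950336

Result: 79228162514264337593543950336
Multiplications needed: 5 (5 lines after 8^1)

8^32 = 79228162514264337593543950336. Using exponentiation by squaring, this requires 5 multiplications. The key idea: if the exponent is even, square the half-power; if odd, multiply by the base once.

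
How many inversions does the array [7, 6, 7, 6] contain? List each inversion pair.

Finding inversions in [7, 6, 7, 6]:

(0, 1): arr[0]=7 > arr[1]=6
(0, 3): arr[0]=7 > arr[3]=6
(2, 3): arr[2]=7 > arr[3]=6

Total inversions: 3

The array has 3 inversion(s): (0,1), (0,3), (2,3). Each pair (i,j) satisfies i < j and arr[i] > arr[j].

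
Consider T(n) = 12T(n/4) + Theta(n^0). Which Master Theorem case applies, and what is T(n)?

Master Theorem for T(n) = 12T(n/4) + O(n^0):

a = 12, b = 4, c = 0
log_b(a) = log_4(12) = 1.7925

Case 1: c = 0 < log_4(12) = 1.7925
T(n) = O(n^(log_4 12))

For T(n) = 12T(n/4) + O(n^0): log_4(12) = 1.7925. This is Case 1 of the Master Theorem (c < log_b(a), work dominated by leaves), giving O(n^(log_4 12)).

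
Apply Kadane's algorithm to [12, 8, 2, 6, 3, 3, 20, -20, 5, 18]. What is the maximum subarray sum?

Using Kadane's algorithm on [12, 8, 2, 6, 3, 3, 20, -20, 5, 18]:

Scanning through the array:
Position 1 (value 8): max_ending_here = 20, max_so_far = 20
Position 2 (value 2): max_ending_here = 22, max_so_far = 22
Position 3 (value 6): max_ending_here = 28, max_so_far = 28
Position 4 (value 3): max_ending_here = 31, max_so_far = 31
Position 5 (value 3): max_ending_here = 34, max_so_far = 34
Position 6 (value 20): max_ending_here = 54, max_so_far = 54
Position 7 (value -20): max_ending_here = 34, max_so_far = 54
Position 8 (value 5): max_ending_here = 39, max_so_far = 54
Position 9 (value 18): max_ending_here = 57, max_so_far = 57

Maximum subarray: [12, 8, 2, 6, 3, 3, 20, -20, 5, 18]
Maximum sum: 57

The maximum subarray is [12, 8, 2, 6, 3, 3, 20, -20, 5, 18] with sum 57. This subarray runs from index 0 to index 9.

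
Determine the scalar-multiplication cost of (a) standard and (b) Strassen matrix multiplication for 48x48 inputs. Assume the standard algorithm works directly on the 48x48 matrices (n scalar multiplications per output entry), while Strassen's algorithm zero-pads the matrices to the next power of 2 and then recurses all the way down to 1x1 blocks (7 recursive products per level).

Matrix multiplication for 48x48 matrices:

Strassen's algorithm requires power-of-2 dimensions. Pad 48x48 to 64x64 (next power of 2).

Standard algorithm: 48^3 = 110592 multiplications
Strassen's algorithm: 7^(log2(64)) = 7^6 = 117649 multiplications
Difference: 110592 - 117649 = -7057 (Strassen uses MORE here due to padding overhead — for small or just-over-power-of-2 n, padding can outweigh the per-level savings)

Standard: 110592 multiplications (48^3). Strassen: 117649 multiplications (7^6, after padding to 64x64). Strassen reduces 8 recursive multiplications to 7 at each level.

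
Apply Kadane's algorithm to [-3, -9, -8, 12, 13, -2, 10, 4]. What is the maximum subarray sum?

Using Kadane's algorithm on [-3, -9, -8, 12, 13, -2, 10, 4]:

Scanning through the array:
Position 1 (value -9): max_ending_here = -9, max_so_far = -3
Position 2 (value -8): max_ending_here = -8, max_so_far = -3
Position 3 (value 12): max_ending_here = 12, max_so_far = 12
Position 4 (value 13): max_ending_here = 25, max_so_far = 25
Position 5 (value -2): max_ending_here = 23, max_so_far = 25
Position 6 (value 10): max_ending_here = 33, max_so_far = 33
Position 7 (value 4): max_ending_here = 37, max_so_far = 37

Maximum subarray: [12, 13, -2, 10, 4]
Maximum sum: 37

The maximum subarray is [12, 13, -2, 10, 4] with sum 37. This subarray runs from index 3 to index 7.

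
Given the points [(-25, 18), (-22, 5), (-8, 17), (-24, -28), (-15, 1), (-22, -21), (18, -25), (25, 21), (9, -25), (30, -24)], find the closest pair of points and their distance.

Computing all pairwise distances among 10 points:

d((-25, 18), (-22, 5)) = 13.3417
d((-25, 18), (-8, 17)) = 17.0294
d((-25, 18), (-24, -28)) = 46.0109
d((-25, 18), (-15, 1)) = 19.7231
d((-25, 18), (-22, -21)) = 39.1152
d((-25, 18), (18, -25)) = 60.8112
d((-25, 18), (25, 21)) = 50.0899
d((-25, 18), (9, -25)) = 54.8179
d((-25, 18), (30, -24)) = 69.2026
d((-22, 5), (-8, 17)) = 18.4391
d((-22, 5), (-24, -28)) = 33.0606
d((-22, 5), (-15, 1)) = 8.0623
d((-22, 5), (-22, -21)) = 26.0
d((-22, 5), (18, -25)) = 50.0
d((-22, 5), (25, 21)) = 49.6488
d((-22, 5), (9, -25)) = 43.1393
d((-22, 5), (30, -24)) = 59.5399
d((-8, 17), (-24, -28)) = 47.7598
d((-8, 17), (-15, 1)) = 17.4642
d((-8, 17), (-22, -21)) = 40.4969
d((-8, 17), (18, -25)) = 49.3964
d((-8, 17), (25, 21)) = 33.2415
d((-8, 17), (9, -25)) = 45.31
d((-8, 17), (30, -24)) = 55.9017
d((-24, -28), (-15, 1)) = 30.3645
d((-24, -28), (-22, -21)) = 7.2801 <-- minimum
d((-24, -28), (18, -25)) = 42.107
d((-24, -28), (25, 21)) = 69.2965
d((-24, -28), (9, -25)) = 33.1361
d((-24, -28), (30, -24)) = 54.1479
d((-15, 1), (-22, -21)) = 23.0868
d((-15, 1), (18, -25)) = 42.0119
d((-15, 1), (25, 21)) = 44.7214
d((-15, 1), (9, -25)) = 35.3836
d((-15, 1), (30, -24)) = 51.4782
d((-22, -21), (18, -25)) = 40.1995
d((-22, -21), (25, 21)) = 63.0317
d((-22, -21), (9, -25)) = 31.257
d((-22, -21), (30, -24)) = 52.0865
d((18, -25), (25, 21)) = 46.5296
d((18, -25), (9, -25)) = 9.0
d((18, -25), (30, -24)) = 12.0416
d((25, 21), (9, -25)) = 48.7032
d((25, 21), (30, -24)) = 45.2769
d((9, -25), (30, -24)) = 21.0238

Closest pair: (-24, -28) and (-22, -21) with distance 7.2801

The closest pair is (-24, -28) and (-22, -21) with Euclidean distance 7.2801. For 10 points, brute-force pairwise comparison is shown above. For large n, the divide-and-conquer algorithm (sort by x, recurse on halves, check the dividing strip) achieves O(n log n).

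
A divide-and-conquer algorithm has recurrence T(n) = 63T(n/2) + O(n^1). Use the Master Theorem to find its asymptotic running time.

Master Theorem for T(n) = 63T(n/2) + O(n^1):

a = 63, b = 2, c = 1
log_b(a) = log_2(63) = 5.9773

Case 1: c = 1 < log_2(63) = 5.9773
T(n) = O(n^(log_2 63))

For T(n) = 63T(n/2) + O(n^1): log_2(63) = 5.9773. This is Case 1 of the Master Theorem (c < log_b(a), work dominated by leaves), giving O(n^(log_2 63)).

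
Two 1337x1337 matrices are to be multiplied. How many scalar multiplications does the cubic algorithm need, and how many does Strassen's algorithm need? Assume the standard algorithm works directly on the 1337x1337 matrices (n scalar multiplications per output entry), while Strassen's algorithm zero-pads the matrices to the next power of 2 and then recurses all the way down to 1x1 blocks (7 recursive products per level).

Matrix multiplication for 1337x1337 matrices:

Strassen's algorithm requires power-of-2 dimensions. Pad 1337x1337 to 2048x2048 (next power of 2).

Standard algorithm: 1337^3 = 2389979753 multiplications
Strassen's algorithm: 7^(log2(2048)) = 7^11 = 1977326743 multiplications
Savings: 2389979753 - 1977326743 = 412653010 multiplications

Standard: 2389979753 multiplications (1337^3). Strassen: 1977326743 multiplications (7^11, after padding to 2048x2048). Strassen reduces 8 recursive multiplications to 7 at each level.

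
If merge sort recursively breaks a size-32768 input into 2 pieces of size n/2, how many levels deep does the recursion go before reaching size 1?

For divide and conquer with division factor 2:

Problem sizes at each level:
Level 0: 32768
Level 1: 16384
Level 2: 8192
Level 3: 4096
Level 4: 2048
Level 5: 1024
Level 6: 512
Level 7: 256
Level 8: 128
Level 9: 64
Level 10: 32
Level 11: 16
Level 12: 8
Level 13: 4
Level 14: 2
Level 15: 1

The root is level 0 and the size-1 base case is level 15 (the tree spans levels 0 through 15, i.e. 16 levels counting the root), so the depth is the number of divisions: log_2(32768) = 15

The recursion tree depth is log_2(32768) = 15. At each level, the problem size is divided by 2, so it takes 15 divisions to reduce to a base case of size 1. The algorithm makes 2 recursive calls at each level.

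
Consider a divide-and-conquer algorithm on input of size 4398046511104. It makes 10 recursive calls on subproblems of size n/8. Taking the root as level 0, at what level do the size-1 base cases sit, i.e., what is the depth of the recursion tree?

For divide and conquer with division factor 8:

Problem sizes at each level:
Level 0: 4398046511104
Level 1: 549755813888
Level 2: 68719476736
Level 3: 8589934592
Level 4: 1073741824
Level 5: 134217728
Level 6: 16777216
Level 7: 2097152
Level 8: 262144
Level 9: 32768
Level 10: 4096
Level 11: 512
Level 12: 64
Level 13: 8
Level 14: 1

The root is level 0 and the size-1 base case is level 14 (the tree spans levels 0 through 14, i.e. 15 levels counting the root), so the depth is the number of divisions: log_8(4398046511104) = 14

The recursion tree depth is log_8(4398046511104) = 14. At each level, the problem size is divided by 8, so it takes 14 divisions to reduce to a base case of size 1. The algorithm makes 10 recursive calls at each level.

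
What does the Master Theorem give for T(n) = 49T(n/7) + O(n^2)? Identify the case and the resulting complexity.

Master Theorem for T(n) = 49T(n/7) + O(n^2):

a = 49, b = 7, c = 2
log_b(a) = log_7(49) = 2.0000

Case 2: c = 2 = log_7(49) = 2.0000
T(n) = O(n^2 log n) = O(n^2 log n)

For T(n) = 49T(n/7) + O(n^2): log_7(49) = 2.0000. This is Case 2 of the Master Theorem (c = log_b(a), equal work at all levels), giving O(n^2 log n).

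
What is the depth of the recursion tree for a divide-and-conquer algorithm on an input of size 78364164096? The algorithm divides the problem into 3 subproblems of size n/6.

For divide and conquer with division factor 6:

Problem sizes at each level:
Level 0: 78364164096
Level 1: 13060694016
Level 2: 2176782336
Level 3: 362797056
Level 4: 60466176
Level 5: 10077696
Level 6: 1679616
Level 7: 279936
Level 8: 46656
Level 9: 7776
Level 10: 1296
Level 11: 216
Level 12: 36
Level 13: 6
Level 14: 1

The root is level 0 and the size-1 base case is level 14 (the tree spans levels 0 through 14, i.e. 15 levels counting the root), so the depth is the number of divisions: log_6(78364164096) = 14

The recursion tree depth is log_6(78364164096) = 14. At each level, the problem size is divided by 6, so it takes 14 divisions to reduce to a base case of size 1. The algorithm makes 3 recursive calls at each level.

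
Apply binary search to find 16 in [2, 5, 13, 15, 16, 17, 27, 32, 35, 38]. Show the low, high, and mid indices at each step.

Binary search for 16 in [2, 5, 13, 15, 16, 17, 27, 32, 35, 38]:

lo=0, hi=9, mid=4, arr[mid]=16 -> Found target at index 4!

Binary search finds 16 at index 4 after 1 comparisons. The search repeatedly halves the search space by comparing with the middle element.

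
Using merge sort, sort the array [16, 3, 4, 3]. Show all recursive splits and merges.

Merge sort trace:

Split: [16, 3, 4, 3] -> [16, 3] and [4, 3]
  Split: [16, 3] -> [16] and [3]
  Merge: [16] + [3] -> [3, 16]
  Split: [4, 3] -> [4] and [3]
  Merge: [4] + [3] -> [3, 4]
Merge: [3, 16] + [3, 4] -> [3, 3, 4, 16]

Final sorted array: [3, 3, 4, 16]

The merge sort proceeds by recursively splitting the array and merging sorted halves.
After all merges, the sorted array is [3, 3, 4, 16].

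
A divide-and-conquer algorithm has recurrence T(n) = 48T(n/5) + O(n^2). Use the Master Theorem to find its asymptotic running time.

Master Theorem for T(n) = 48T(n/5) + O(n^2):

a = 48, b = 5, c = 2
log_b(a) = log_5(48) = 2.4053

Case 1: c = 2 < log_5(48) = 2.4053
T(n) = O(n^(log_5 48))

For T(n) = 48T(n/5) + O(n^2): log_5(48) = 2.4053. This is Case 1 of the Master Theorem (c < log_b(a), work dominated by leaves), giving O(n^(log_5 48)).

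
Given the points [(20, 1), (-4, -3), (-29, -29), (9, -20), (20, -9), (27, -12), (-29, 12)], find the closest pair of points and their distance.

Computing all pairwise distances among 7 points:

d((20, 1), (-4, -3)) = 24.3311
d((20, 1), (-29, -29)) = 57.4543
d((20, 1), (9, -20)) = 23.7065
d((20, 1), (20, -9)) = 10.0
d((20, 1), (27, -12)) = 14.7648
d((20, 1), (-29, 12)) = 50.2195
d((-4, -3), (-29, -29)) = 36.0694
d((-4, -3), (9, -20)) = 21.4009
d((-4, -3), (20, -9)) = 24.7386
d((-4, -3), (27, -12)) = 32.28
d((-4, -3), (-29, 12)) = 29.1548
d((-29, -29), (9, -20)) = 39.0512
d((-29, -29), (20, -9)) = 52.9245
d((-29, -29), (27, -12)) = 58.5235
d((-29, -29), (-29, 12)) = 41.0
d((9, -20), (20, -9)) = 15.5563
d((9, -20), (27, -12)) = 19.6977
d((9, -20), (-29, 12)) = 49.679
d((20, -9), (27, -12)) = 7.6158 <-- minimum
d((20, -9), (-29, 12)) = 53.3104
d((27, -12), (-29, 12)) = 60.9262

Closest pair: (20, -9) and (27, -12) with distance 7.6158

The closest pair is (20, -9) and (27, -12) with Euclidean distance 7.6158. For 7 points, brute-force pairwise comparison is shown above. For large n, the divide-and-conquer algorithm (sort by x, recurse on halves, check the dividing strip) achieves O(n log n).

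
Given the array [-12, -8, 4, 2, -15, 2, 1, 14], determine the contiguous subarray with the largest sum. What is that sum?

Using Kadane's algorithm on [-12, -8, 4, 2, -15, 2, 1, 14]:

Scanning through the array:
Position 1 (value -8): max_ending_here = -8, max_so_far = -8
Position 2 (value 4): max_ending_here = 4, max_so_far = 4
Position 3 (value 2): max_ending_here = 6, max_so_far = 6
Position 4 (value -15): max_ending_here = -9, max_so_far = 6
Position 5 (value 2): max_ending_here = 2, max_so_far = 6
Position 6 (value 1): max_ending_here = 3, max_so_far = 6
Position 7 (value 14): max_ending_here = 17, max_so_far = 17

Maximum subarray: [2, 1, 14]
Maximum sum: 17

The maximum subarray is [2, 1, 14] with sum 17. This subarray runs from index 5 to index 7.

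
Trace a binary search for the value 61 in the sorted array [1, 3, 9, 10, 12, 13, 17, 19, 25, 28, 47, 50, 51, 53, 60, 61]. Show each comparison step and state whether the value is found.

Binary search for 61 in [1, 3, 9, 10, 12, 13, 17, 19, 25, 28, 47, 50, 51, 53, 60, 61]:

lo=0, hi=15, mid=7, arr[mid]=19 -> 19 < 61, search right half
lo=8, hi=15, mid=11, arr[mid]=50 -> 50 < 61, search right half
lo=12, hi=15, mid=13, arr[mid]=53 -> 53 < 61, search right half
lo=14, hi=15, mid=14, arr[mid]=60 -> 60 < 61, search right half
lo=15, hi=15, mid=15, arr[mid]=61 -> Found target at index 15!

Binary search finds 61 at index 15 after 5 comparisons. The search repeatedly halves the search space by comparing with the middle element.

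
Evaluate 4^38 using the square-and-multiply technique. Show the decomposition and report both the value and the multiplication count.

Computing 4^38 by squaring (build up from 4^1; each line after the first costs one multiplication):

4^1 = 4
4^2 = (4^1)^2 = 4^2 = 16
4^4 = (4^2)^2 = 16^2 = 256
4^8 = (4^4)^2 = 256^2 = 65536
4^9 = 4 * 4^8 = 4 * 65536 = 262144
4^18 = (4^9)^2 = 262144^2 = 68719476736
4^19 = 4 * 4^18 = 4 * 68719476736 = 274877906944
4^38 = (4^19)^2 = 274877906944^2 = 75557863725914323419136

Result: 75557863725914323419136
Multiplications needed: 7 (7 lines after 4^1)

4^38 = 75557863725914323419136. Using exponentiation by squaring, this requires 7 multiplications. The key idea: if the exponent is even, square the half-power; if odd, multiply by the base once.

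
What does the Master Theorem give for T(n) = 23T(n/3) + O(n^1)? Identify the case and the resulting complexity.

Master Theorem for T(n) = 23T(n/3) + O(n^1):

a = 23, b = 3, c = 1
log_b(a) = log_3(23) = 2.8540

Case 1: c = 1 < log_3(23) = 2.8540
T(n) = O(n^(log_3 23))

For T(n) = 23T(n/3) + O(n^1): log_3(23) = 2.8540. This is Case 1 of the Master Theorem (c < log_b(a), work dominated by leaves), giving O(n^(log_3 23)).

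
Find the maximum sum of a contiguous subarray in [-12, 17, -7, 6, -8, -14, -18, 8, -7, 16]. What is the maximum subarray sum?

Using Kadane's algorithm on [-12, 17, -7, 6, -8, -14, -18, 8, -7, 16]:

Scanning through the array:
Position 1 (value 17): max_ending_here = 17, max_so_far = 17
Position 2 (value -7): max_ending_here = 10, max_so_far = 17
Position 3 (value 6): max_ending_here = 16, max_so_far = 17
Position 4 (value -8): max_ending_here = 8, max_so_far = 17
Position 5 (value -14): max_ending_here = -6, max_so_far = 17
Position 6 (value -18): max_ending_here = -18, max_so_far = 17
Position 7 (value 8): max_ending_here = 8, max_so_far = 17
Position 8 (value -7): max_ending_here = 1, max_so_far = 17
Position 9 (value 16): max_ending_here = 17, max_so_far = 17

Maximum subarray: [17]
Maximum sum: 17

The maximum subarray is [17] with sum 17. This subarray runs from index 1 to index 1.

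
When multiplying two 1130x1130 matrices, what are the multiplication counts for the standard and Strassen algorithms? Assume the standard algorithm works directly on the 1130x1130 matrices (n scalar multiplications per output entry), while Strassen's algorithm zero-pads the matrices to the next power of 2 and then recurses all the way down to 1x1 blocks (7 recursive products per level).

Matrix multiplication for 1130x1130 matrices:

Strassen's algorithm requires power-of-2 dimensions. Pad 1130x1130 to 2048x2048 (next power of 2).

Standard algorithm: 1130^3 = 1442897000 multiplications
Strassen's algorithm: 7^(log2(2048)) = 7^11 = 1977326743 multiplications
Difference: 1442897000 - 1977326743 = -534429743 (Strassen uses MORE here due to padding overhead — for small or just-over-power-of-2 n, padding can outweigh the per-level savings)

Standard: 1442897000 multiplications (1130^3). Strassen: 1977326743 multiplications (7^11, after padding to 2048x2048). Strassen reduces 8 recursive multiplications to 7 at each level.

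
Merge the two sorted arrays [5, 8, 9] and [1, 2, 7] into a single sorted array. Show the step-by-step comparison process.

Merging process:

Compare 5 vs 1: take 1 from right. Merged: [1]
Compare 5 vs 2: take 2 from right. Merged: [1, 2]
Compare 5 vs 7: take 5 from left. Merged: [1, 2, 5]
Compare 8 vs 7: take 7 from right. Merged: [1, 2, 5, 7]
Append remaining from left: [8, 9]. Merged: [1, 2, 5, 7, 8, 9]

Final merged array: [1, 2, 5, 7, 8, 9]
Total comparisons: 4

The merged array is [1, 2, 5, 7, 8, 9], requiring 4 comparisons. The merge step runs in O(n) time where n is the total number of elements.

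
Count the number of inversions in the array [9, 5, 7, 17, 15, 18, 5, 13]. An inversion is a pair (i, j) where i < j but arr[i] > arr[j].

Finding inversions in [9, 5, 7, 17, 15, 18, 5, 13]:

(0, 1): arr[0]=9 > arr[1]=5
(0, 2): arr[0]=9 > arr[2]=7
(0, 6): arr[0]=9 > arr[6]=5
(2, 6): arr[2]=7 > arr[6]=5
(3, 4): arr[3]=17 > arr[4]=15
(3, 6): arr[3]=17 > arr[6]=5
(3, 7): arr[3]=17 > arr[7]=13
(4, 6): arr[4]=15 > arr[6]=5
(4, 7): arr[4]=15 > arr[7]=13
(5, 6): arr[5]=18 > arr[6]=5
(5, 7): arr[5]=18 > arr[7]=13

Total inversions: 11

The array has 11 inversion(s): (0,1), (0,2), (0,6), (2,6), (3,4), (3,6), (3,7), (4,6), (4,7), (5,6), (5,7). Each pair (i,j) satisfies i < j and arr[i] > arr[j].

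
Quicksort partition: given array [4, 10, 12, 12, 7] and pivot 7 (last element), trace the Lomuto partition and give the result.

Lomuto partition with pivot = 7:

Initial array: [4, 10, 12, 12, 7]

arr[0]=4 <= 7: swap with position 0, array becomes [4, 10, 12, 12, 7]
arr[1]=10 > 7: no swap
arr[2]=12 > 7: no swap
arr[3]=12 > 7: no swap

Place pivot at position 1: [4, 7, 12, 12, 10]
Pivot position: 1

After partitioning with pivot 7, the array becomes [4, 7, 12, 12, 10]. The pivot is placed at index 1. All elements to the left of the pivot are <= 7, and all elements to the right are > 7.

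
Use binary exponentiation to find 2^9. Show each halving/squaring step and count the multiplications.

Computing 2^9 by squaring (build up from 2^1; each line after the first costs one multiplication):

2^1 = 2
2^2 = (2^1)^2 = 2^2 = 4
2^4 = (2^2)^2 = 4^2 = 16
2^8 = (2^4)^2 = 16^2 = 256
2^9 = 2 * 2^8 = 2 * 256 = 512

Result: 512
Multiplications needed: 4 (4 lines after 2^1)

2^9 = 512. Using exponentiation by squaring, this requires 4 multiplications. The key idea: if the exponent is even, square the half-power; if odd, multiply by the base once.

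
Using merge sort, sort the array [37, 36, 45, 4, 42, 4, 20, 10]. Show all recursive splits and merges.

Merge sort trace:

Split: [37, 36, 45, 4, 42, 4, 20, 10] -> [37, 36, 45, 4] and [42, 4, 20, 10]
  Split: [37, 36, 45, 4] -> [37, 36] and [45, 4]
    Split: [37, 36] -> [37] and [36]
    Merge: [37] + [36] -> [36, 37]
    Split: [45, 4] -> [45] and [4]
    Merge: [45] + [4] -> [4, 45]
  Merge: [36, 37] + [4, 45] -> [4, 36, 37, 45]
  Split: [42, 4, 20, 10] -> [42, 4] and [20, 10]
    Split: [42, 4] -> [42] and [4]
    Merge: [42] + [4] -> [4, 42]
    Split: [20, 10] -> [20] and [10]
    Merge: [20] + [10] -> [10, 20]
  Merge: [4, 42] + [10, 20] -> [4, 10, 20, 42]
Merge: [4, 36, 37, 45] + [4, 10, 20, 42] -> [4, 4, 10, 20, 36, 37, 42, 45]

Final sorted array: [4, 4, 10, 20, 36, 37, 42, 45]

The merge sort proceeds by recursively splitting the array and merging sorted halves.
After all merges, the sorted array is [4, 4, 10, 20, 36, 37, 42, 45].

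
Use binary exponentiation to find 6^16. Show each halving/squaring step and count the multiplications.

Computing 6^16 by squaring (build up from 6^1; each line after the first costs one multiplication):

6^1 = 6
6^2 = (6^1)^2 = 6^2 = 36
6^4 = (6^2)^2 = 36^2 = 1296
6^8 = (6^4)^2 = 1296^2 = 1679616
6^16 = (6^8)^2 = 1679616^2 = 2821109907456

Result: 2821109907456
Multiplications needed: 4 (4 lines after 6^1)

6^16 = 2821109907456. Using exponentiation by squaring, this requires 4 multiplications. The key idea: if the exponent is even, square the half-power; if odd, multiply by the base once.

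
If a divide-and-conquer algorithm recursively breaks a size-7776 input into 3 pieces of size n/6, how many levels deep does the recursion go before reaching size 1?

For divide and conquer with division factor 6:

Problem sizes at each level:
Level 0: 7776
Level 1: 1296
Level 2: 216
Level 3: 36
Level 4: 6
Level 5: 1

The root is level 0 and the size-1 base case is level 5 (the tree spans levels 0 through 5, i.e. 6 levels counting the root), so the depth is the number of divisions: log_6(7776) = 5

The recursion tree depth is log_6(7776) = 5. At each level, the problem size is divided by 6, so it takes 5 divisions to reduce to a base case of size 1. The algorithm makes 3 recursive calls at each level.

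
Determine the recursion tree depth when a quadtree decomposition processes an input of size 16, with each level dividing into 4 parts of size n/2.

For divide and conquer with division factor 2:

Problem sizes at each level:
Level 0: 16
Level 1: 8
Level 2: 4
Level 3: 2
Level 4: 1

The root is level 0 and the size-1 base case is level 4 (the tree spans levels 0 through 4, i.e. 5 levels counting the root), so the depth is the number of divisions: log_2(16) = 4

The recursion tree depth is log_2(16) = 4. At each level, the problem size is divided by 2, so it takes 4 divisions to reduce to a base case of size 1. The algorithm makes 4 recursive calls at each level.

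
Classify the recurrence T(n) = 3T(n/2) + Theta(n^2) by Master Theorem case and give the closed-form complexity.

Master Theorem for T(n) = 3T(n/2) + O(n^2):

a = 3, b = 2, c = 2
log_b(a) = log_2(3) = 1.5850

Case 3: c = 2 > log_2(3) = 1.5850
T(n) = O(n^2) = O(n^2)

For T(n) = 3T(n/2) + O(n^2): log_2(3) = 1.5850. This is Case 3 of the Master Theorem (c > log_b(a), work dominated by root), giving O(n^2).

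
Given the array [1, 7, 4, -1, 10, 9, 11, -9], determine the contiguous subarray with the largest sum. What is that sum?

Using Kadane's algorithm on [1, 7, 4, -1, 10, 9, 11, -9]:

Scanning through the array:
Position 1 (value 7): max_ending_here = 8, max_so_far = 8
Position 2 (value 4): max_ending_here = 12, max_so_far = 12
Position 3 (value -1): max_ending_here = 11, max_so_far = 12
Position 4 (value 10): max_ending_here = 21, max_so_far = 21
Position 5 (value 9): max_ending_here = 30, max_so_far = 30
Position 6 (value 11): max_ending_here = 41, max_so_far = 41
Position 7 (value -9): max_ending_here = 32, max_so_far = 41

Maximum subarray: [1, 7, 4, -1, 10, 9, 11]
Maximum sum: 41

The maximum subarray is [1, 7, 4, -1, 10, 9, 11] with sum 41. This subarray runs from index 0 to index 6.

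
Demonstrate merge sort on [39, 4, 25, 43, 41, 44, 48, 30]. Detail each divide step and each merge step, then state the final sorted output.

Merge sort trace:

Split: [39, 4, 25, 43, 41, 44, 48, 30] -> [39, 4, 25, 43] and [41, 44, 48, 30]
  Split: [39, 4, 25, 43] -> [39, 4] and [25, 43]
    Split: [39, 4] -> [39] and [4]
    Merge: [39] + [4] -> [4, 39]
    Split: [25, 43] -> [25] and [43]
    Merge: [25] + [43] -> [25, 43]
  Merge: [4, 39] + [25, 43] -> [4, 25, 39, 43]
  Split: [41, 44, 48, 30] -> [41, 44] and [48, 30]
    Split: [41, 44] -> [41] and [44]
    Merge: [41] + [44] -> [41, 44]
    Split: [48, 30] -> [48] and [30]
    Merge: [48] + [30] -> [30, 48]
  Merge: [41, 44] + [30, 48] -> [30, 41, 44, 48]
Merge: [4, 25, 39, 43] + [30, 41, 44, 48] -> [4, 25, 30, 39, 41, 43, 44, 48]

Final sorted array: [4, 25, 30, 39, 41, 43, 44, 48]

The merge sort proceeds by recursively splitting the array and merging sorted halves.
After all merges, the sorted array is [4, 25, 30, 39, 41, 43, 44, 48].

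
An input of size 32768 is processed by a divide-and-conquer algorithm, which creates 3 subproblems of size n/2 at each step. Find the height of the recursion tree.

For divide and conquer with division factor 2:

Problem sizes at each level:
Level 0: 32768
Level 1: 16384
Level 2: 8192
Level 3: 4096
Level 4: 2048
Level 5: 1024
Level 6: 512
Level 7: 256
Level 8: 128
Level 9: 64
Level 10: 32
Level 11: 16
Level 12: 8
Level 13: 4
Level 14: 2
Level 15: 1

The root is level 0 and the size-1 base case is level 15 (the tree spans levels 0 through 15, i.e. 16 levels counting the root), so the depth is the number of divisions: log_2(32768) = 15

The recursion tree depth is log_2(32768) = 15. At each level, the problem size is divided by 2, so it takes 15 divisions to reduce to a base case of size 1. The algorithm makes 3 recursive calls at each level.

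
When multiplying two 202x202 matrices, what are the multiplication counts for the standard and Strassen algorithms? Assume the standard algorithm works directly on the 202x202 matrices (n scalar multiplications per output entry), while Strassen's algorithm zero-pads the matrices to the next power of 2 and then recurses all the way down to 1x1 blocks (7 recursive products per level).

Matrix multiplication for 202x202 matrices:

Strassen's algorithm requires power-of-2 dimensions. Pad 202x202 to 256x256 (next power of 2).

Standard algorithm: 202^3 = 8242408 multiplications
Strassen's algorithm: 7^(log2(256)) = 7^8 = 5764801 multiplications
Savings: 8242408 - 5764801 = 2477607 multiplications

Standard: 8242408 multiplications (202^3). Strassen: 5764801 multiplications (7^8, after padding to 256x256). Strassen reduces 8 recursive multiplications to 7 at each level.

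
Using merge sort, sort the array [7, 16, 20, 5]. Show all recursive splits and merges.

Merge sort trace:

Split: [7, 16, 20, 5] -> [7, 16] and [20, 5]
  Split: [7, 16] -> [7] and [16]
  Merge: [7] + [16] -> [7, 16]
  Split: [20, 5] -> [20] and [5]
  Merge: [20] + [5] -> [5, 20]
Merge: [7, 16] + [5, 20] -> [5, 7, 16, 20]

Final sorted array: [5, 7, 16, 20]

The merge sort proceeds by recursively splitting the array and merging sorted halves.
After all merges, the sorted array is [5, 7, 16, 20].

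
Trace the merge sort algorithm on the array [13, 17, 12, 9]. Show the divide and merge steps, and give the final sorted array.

Merge sort trace:

Split: [13, 17, 12, 9] -> [13, 17] and [12, 9]
  Split: [13, 17] -> [13] and [17]
  Merge: [13] + [17] -> [13, 17]
  Split: [12, 9] -> [12] and [9]
  Merge: [12] + [9] -> [9, 12]
Merge: [13, 17] + [9, 12] -> [9, 12, 13, 17]

Final sorted array: [9, 12, 13, 17]

The merge sort proceeds by recursively splitting the array and merging sorted halves.
After all merges, the sorted array is [9, 12, 13, 17].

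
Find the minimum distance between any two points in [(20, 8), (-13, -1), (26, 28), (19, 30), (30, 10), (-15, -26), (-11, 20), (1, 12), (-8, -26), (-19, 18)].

Computing all pairwise distances among 10 points:

d((20, 8), (-13, -1)) = 34.2053
d((20, 8), (26, 28)) = 20.8806
d((20, 8), (19, 30)) = 22.0227
d((20, 8), (30, 10)) = 10.198
d((20, 8), (-15, -26)) = 48.7955
d((20, 8), (-11, 20)) = 33.2415
d((20, 8), (1, 12)) = 19.4165
d((20, 8), (-8, -26)) = 44.0454
d((20, 8), (-19, 18)) = 40.2616
d((-13, -1), (26, 28)) = 48.6004
d((-13, -1), (19, 30)) = 44.5533
d((-13, -1), (30, 10)) = 44.3847
d((-13, -1), (-15, -26)) = 25.0799
d((-13, -1), (-11, 20)) = 21.095
d((-13, -1), (1, 12)) = 19.105
d((-13, -1), (-8, -26)) = 25.4951
d((-13, -1), (-19, 18)) = 19.9249
d((26, 28), (19, 30)) = 7.2801
d((26, 28), (30, 10)) = 18.4391
d((26, 28), (-15, -26)) = 67.8012
d((26, 28), (-11, 20)) = 37.855
d((26, 28), (1, 12)) = 29.6816
d((26, 28), (-8, -26)) = 63.8122
d((26, 28), (-19, 18)) = 46.0977
d((19, 30), (30, 10)) = 22.8254
d((19, 30), (-15, -26)) = 65.5134
d((19, 30), (-11, 20)) = 31.6228
d((19, 30), (1, 12)) = 25.4558
d((19, 30), (-8, -26)) = 62.1691
d((19, 30), (-19, 18)) = 39.8497
d((30, 10), (-15, -26)) = 57.6281
d((30, 10), (-11, 20)) = 42.2019
d((30, 10), (1, 12)) = 29.0689
d((30, 10), (-8, -26)) = 52.345
d((30, 10), (-19, 18)) = 49.6488
d((-15, -26), (-11, 20)) = 46.1736
d((-15, -26), (1, 12)) = 41.2311
d((-15, -26), (-8, -26)) = 7.0 <-- minimum
d((-15, -26), (-19, 18)) = 44.1814
d((-11, 20), (1, 12)) = 14.4222
d((-11, 20), (-8, -26)) = 46.0977
d((-11, 20), (-19, 18)) = 8.2462
d((1, 12), (-8, -26)) = 39.0512
d((1, 12), (-19, 18)) = 20.8806
d((-8, -26), (-19, 18)) = 45.3542

Closest pair: (-15, -26) and (-8, -26) with distance 7.0

The closest pair is (-15, -26) and (-8, -26) with Euclidean distance 7.0. For 10 points, brute-force pairwise comparison is shown above. For large n, the divide-and-conquer algorithm (sort by x, recurse on halves, check the dividing strip) achieves O(n log n).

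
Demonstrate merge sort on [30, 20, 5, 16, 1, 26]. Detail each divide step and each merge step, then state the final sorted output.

Merge sort trace:

Split: [30, 20, 5, 16, 1, 26] -> [30, 20, 5] and [16, 1, 26]
  Split: [30, 20, 5] -> [30] and [20, 5]
    Split: [20, 5] -> [20] and [5]
    Merge: [20] + [5] -> [5, 20]
  Merge: [30] + [5, 20] -> [5, 20, 30]
  Split: [16, 1, 26] -> [16] and [1, 26]
    Split: [1, 26] -> [1] and [26]
    Merge: [1] + [26] -> [1, 26]
  Merge: [16] + [1, 26] -> [1, 16, 26]
Merge: [5, 20, 30] + [1, 16, 26] -> [1, 5, 16, 20, 26, 30]

Final sorted array: [1, 5, 16, 20, 26, 30]

The merge sort proceeds by recursively splitting the array and merging sorted halves.
After all merges, the sorted array is [1, 5, 16, 20, 26, 30].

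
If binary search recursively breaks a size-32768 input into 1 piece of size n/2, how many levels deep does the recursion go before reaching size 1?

For divide and conquer with division factor 2:

Problem sizes at each level:
Level 0: 32768
Level 1: 16384
Level 2: 8192
Level 3: 4096
Level 4: 2048
Level 5: 1024
Level 6: 512
Level 7: 256
Level 8: 128
Level 9: 64
Level 10: 32
Level 11: 16
Level 12: 8
Level 13: 4
Level 14: 2
Level 15: 1

The root is level 0 and the size-1 base case is level 15 (the tree spans levels 0 through 15, i.e. 16 levels counting the root), so the depth is the number of divisions: log_2(32768) = 15

The recursion tree depth is log_2(32768) = 15. At each level, the problem size is divided by 2, so it takes 15 divisions to reduce to a base case of size 1. The algorithm makes 1 recursive call at each level.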